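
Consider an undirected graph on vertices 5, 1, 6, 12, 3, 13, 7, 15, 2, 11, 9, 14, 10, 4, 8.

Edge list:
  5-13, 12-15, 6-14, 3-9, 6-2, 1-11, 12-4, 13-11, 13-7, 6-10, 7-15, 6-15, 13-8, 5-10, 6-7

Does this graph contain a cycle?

DFS, tracking each vertex's parent; an edge to a visited non-parent vertex closes a cycle.
Start from 4:
visit 4 (parent –)
  visit 12 (parent 4)
    12–4: parent, skip
    visit 15 (parent 12)
      15–12: parent, skip
      visit 7 (parent 15)
        visit 6 (parent 7)
          visit 2 (parent 6)
            2–6: parent, skip
          visit 10 (parent 6)
            10–6: parent, skip
            visit 5 (parent 10)
              5–10: parent, skip
              visit 13 (parent 5)
                visit 8 (parent 13)
                  8–13: parent, skip
                13–5: parent, skip
                visit 11 (parent 13)
                  visit 1 (parent 11)
                    1–11: parent, skip
                  11–13: parent, skip
                13–7: 7 visited and ≠ parent → cycle
Cycle: 7 – 6 – 10 – 5 – 13 – 7.

Yes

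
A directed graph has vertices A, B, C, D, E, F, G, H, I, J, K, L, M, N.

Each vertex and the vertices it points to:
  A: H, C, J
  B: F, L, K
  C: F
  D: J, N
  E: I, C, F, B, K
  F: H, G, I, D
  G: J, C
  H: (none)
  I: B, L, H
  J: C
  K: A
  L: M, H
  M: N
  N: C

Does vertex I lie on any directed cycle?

Yes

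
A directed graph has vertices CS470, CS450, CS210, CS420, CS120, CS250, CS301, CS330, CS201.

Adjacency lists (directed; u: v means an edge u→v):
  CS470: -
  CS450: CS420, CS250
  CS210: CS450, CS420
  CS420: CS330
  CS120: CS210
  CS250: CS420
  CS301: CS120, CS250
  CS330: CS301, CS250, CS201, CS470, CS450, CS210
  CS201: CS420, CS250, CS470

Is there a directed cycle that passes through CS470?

No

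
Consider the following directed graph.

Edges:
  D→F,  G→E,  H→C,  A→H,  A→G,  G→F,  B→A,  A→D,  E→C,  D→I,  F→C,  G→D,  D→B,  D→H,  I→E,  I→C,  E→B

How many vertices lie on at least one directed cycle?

6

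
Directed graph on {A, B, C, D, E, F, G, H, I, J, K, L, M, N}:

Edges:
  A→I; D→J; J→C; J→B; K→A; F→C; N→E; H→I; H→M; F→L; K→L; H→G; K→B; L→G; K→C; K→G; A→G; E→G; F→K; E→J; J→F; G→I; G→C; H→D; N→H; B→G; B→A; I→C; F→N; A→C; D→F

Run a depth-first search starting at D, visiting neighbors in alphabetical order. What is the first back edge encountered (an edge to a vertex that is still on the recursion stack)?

DFS from D (visiting neighbors in alphabetical order); mark gray on enter, black on exit:
D gray
  F gray
    C gray
    C black
    K gray
      A gray
        A→C: C black — skip
        G gray
          G→C: C black — skip
          I gray
            I→C: C black — skip
          I black
        G black
        A→I: I black — skip
      A black
      B gray
        B→A: A black — skip
        B→G: G black — skip
      B black
      K→C: C black — skip
      K→G: G black — skip
      L gray
        L→G: G black — skip
      L black
    K black
    F→L: L black — skip
    N gray
      E gray
        E→G: G black — skip
        J gray
          J→B: B black — skip
          J→C: C black — skip
          J→F: F is gray → back edge
First back edge: J → F.

J→F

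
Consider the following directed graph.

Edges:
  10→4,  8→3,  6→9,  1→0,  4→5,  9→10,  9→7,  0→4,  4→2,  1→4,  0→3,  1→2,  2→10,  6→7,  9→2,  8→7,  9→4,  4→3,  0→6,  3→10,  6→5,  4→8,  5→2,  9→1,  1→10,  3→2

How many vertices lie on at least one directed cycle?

10

A vertex is on a directed cycle iff it belongs to a strongly connected component of size ≥ 2 (or has a self-loop).
The vertices on cycles are {0, 1, 2, 3, 4, 5, 6, 8, 9, 10} — 10 in total.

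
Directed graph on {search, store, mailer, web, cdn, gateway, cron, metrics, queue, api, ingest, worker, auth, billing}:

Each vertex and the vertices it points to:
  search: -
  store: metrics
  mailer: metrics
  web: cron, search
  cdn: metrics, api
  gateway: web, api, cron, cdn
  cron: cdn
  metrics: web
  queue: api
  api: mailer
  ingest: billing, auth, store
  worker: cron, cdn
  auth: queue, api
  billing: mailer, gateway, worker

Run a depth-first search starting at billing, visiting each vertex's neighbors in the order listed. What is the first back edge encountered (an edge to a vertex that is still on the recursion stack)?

cdn→metrics

DFS from billing (visiting each vertex's neighbors in the order listed); mark gray on enter, black on exit:
billing gray
  mailer gray
    metrics gray
      web gray
        cron gray
          cdn gray
            cdn→metrics: metrics is gray → back edge
First back edge: cdn → metrics.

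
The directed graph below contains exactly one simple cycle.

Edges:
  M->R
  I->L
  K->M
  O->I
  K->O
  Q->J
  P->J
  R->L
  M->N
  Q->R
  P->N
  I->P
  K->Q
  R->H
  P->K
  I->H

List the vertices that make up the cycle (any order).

DFS with gray/black marking from P:
P gray
  N gray
  N black
  K gray
    Q gray
      J gray
      J black
      R gray
        L gray
        L black
        H gray
        H black
      R black
    Q black
    O gray
      I gray
        I→L: L black — skip
        I→H: H black — skip
        I→P: P is gray → back edge
Back edge closes the cycle P → K → O → I → P; its vertices are {I, K, O, P}.

I, K, O, P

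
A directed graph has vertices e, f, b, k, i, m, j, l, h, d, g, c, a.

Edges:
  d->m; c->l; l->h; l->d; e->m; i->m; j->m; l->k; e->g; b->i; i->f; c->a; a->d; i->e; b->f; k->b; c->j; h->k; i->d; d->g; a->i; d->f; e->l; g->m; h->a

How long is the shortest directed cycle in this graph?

5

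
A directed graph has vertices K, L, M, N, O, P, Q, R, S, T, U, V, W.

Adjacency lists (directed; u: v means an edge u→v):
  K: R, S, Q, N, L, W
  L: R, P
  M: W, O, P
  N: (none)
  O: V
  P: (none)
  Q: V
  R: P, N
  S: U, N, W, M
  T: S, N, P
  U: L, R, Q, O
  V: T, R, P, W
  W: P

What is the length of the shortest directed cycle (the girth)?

5

For each vertex v, BFS finds the shortest path from v back to v.
The shortest such closed walk is S → U → O → V → T → S, length 5.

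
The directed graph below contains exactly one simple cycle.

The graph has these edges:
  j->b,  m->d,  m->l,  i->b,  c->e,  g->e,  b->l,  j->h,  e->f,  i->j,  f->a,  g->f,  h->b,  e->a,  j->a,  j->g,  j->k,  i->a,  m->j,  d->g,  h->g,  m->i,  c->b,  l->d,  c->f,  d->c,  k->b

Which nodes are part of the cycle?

b, c, d, l

DFS with gray/black marking from l:
l gray
  d gray
    g gray
      f gray
        a gray
        a black
      f black
      e gray
        e→a: a black — skip
        e→f: f black — skip
      e black
    g black
    c gray
      b gray
        b→l: l is gray → back edge
Back edge closes the cycle l → d → c → b → l; its vertices are {b, c, d, l}.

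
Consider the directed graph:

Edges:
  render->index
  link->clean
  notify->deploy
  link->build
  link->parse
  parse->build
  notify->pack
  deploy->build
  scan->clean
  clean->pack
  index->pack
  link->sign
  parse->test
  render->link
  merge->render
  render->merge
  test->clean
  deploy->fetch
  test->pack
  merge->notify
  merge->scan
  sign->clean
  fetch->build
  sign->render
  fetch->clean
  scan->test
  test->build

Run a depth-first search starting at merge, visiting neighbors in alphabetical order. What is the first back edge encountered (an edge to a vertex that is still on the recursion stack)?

DFS from merge (visiting neighbors in alphabetical order); mark gray on enter, black on exit:
merge gray
  notify gray
    deploy gray
      build gray
      build black
      fetch gray
        fetch→build: build black — skip
        clean gray
          pack gray
          pack black
        clean black
      fetch black
    deploy black
    notify→pack: pack black — skip
  notify black
  render gray
    index gray
      index→pack: pack black — skip
    index black
    link gray
      link→build: build black — skip
      link→clean: clean black — skip
      parse gray
        parse→build: build black — skip
        test gray
          test→build: build black — skip
          test→clean: clean black — skip
          test→pack: pack black — skip
        test black
      parse black
      sign gray
        sign→clean: clean black — skip
        sign→render: render is gray → back edge
First back edge: sign → render.

sign->render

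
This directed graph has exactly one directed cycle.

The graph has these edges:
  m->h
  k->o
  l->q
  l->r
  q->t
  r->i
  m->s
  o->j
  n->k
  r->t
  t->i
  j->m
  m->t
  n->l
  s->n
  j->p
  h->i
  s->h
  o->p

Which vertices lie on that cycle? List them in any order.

j, k, m, n, o, s

DFS with gray/black marking from n:
n gray
  k gray
    o gray
      j gray
        m gray
          h gray
            i gray
            i black
          h black
          s gray
            s→h: h black — skip
            s→n: n is gray → back edge
Back edge closes the cycle n → k → o → j → m → s → n; its vertices are {j, k, m, n, o, s}.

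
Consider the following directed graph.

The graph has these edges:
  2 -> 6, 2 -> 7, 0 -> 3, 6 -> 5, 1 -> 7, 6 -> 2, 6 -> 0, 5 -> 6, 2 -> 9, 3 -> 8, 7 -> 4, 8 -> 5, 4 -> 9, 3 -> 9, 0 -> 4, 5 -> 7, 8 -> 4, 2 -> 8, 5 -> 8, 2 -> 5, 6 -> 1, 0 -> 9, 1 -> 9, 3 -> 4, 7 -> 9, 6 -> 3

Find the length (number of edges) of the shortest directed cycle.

For each vertex v, BFS finds the shortest path from v back to v.
The shortest such closed walk is 6 → 5 → 6, length 2.

2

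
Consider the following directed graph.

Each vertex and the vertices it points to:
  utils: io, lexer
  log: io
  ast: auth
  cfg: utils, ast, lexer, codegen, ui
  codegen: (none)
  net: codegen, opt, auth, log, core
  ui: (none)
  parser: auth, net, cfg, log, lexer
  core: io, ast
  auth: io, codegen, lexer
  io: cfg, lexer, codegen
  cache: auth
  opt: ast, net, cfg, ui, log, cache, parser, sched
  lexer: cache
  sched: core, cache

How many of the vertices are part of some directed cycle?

10

A vertex is on a directed cycle iff it belongs to a strongly connected component of size ≥ 2 (or has a self-loop).
The vertices on cycles are {io, ast, cfg, net, opt, auth, cache, lexer, utils, parser} — 10 in total.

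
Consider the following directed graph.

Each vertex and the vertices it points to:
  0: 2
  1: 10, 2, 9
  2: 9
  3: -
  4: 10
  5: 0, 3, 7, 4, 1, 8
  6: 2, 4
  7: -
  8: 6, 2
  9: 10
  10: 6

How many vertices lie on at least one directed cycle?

A vertex is on a directed cycle iff it belongs to a strongly connected component of size ≥ 2 (or has a self-loop).
The vertices on cycles are {2, 4, 6, 9, 10} — 5 in total.

5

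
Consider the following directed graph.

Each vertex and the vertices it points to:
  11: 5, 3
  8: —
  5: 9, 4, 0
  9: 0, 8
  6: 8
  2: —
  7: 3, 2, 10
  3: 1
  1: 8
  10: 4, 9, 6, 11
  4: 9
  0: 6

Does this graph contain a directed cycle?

DFS with white/gray/black marking, starting from 3:
3 gray
  1 gray
    8 gray
    8 black
  1 black
3 black
11 gray
  5 gray
    9 gray
      0 gray
        6 gray
          6→8: 8 black — skip
        6 black
      0 black
      9→8: 8 black — skip
    9 black
    4 gray
      4→9: 9 black — skip
    4 black
    5→0: 0 black — skip
  5 black
  11→3: 3 black — skip
11 black
2 gray
2 black
7 gray
  7→3: 3 black — skip
  7→2: 2 black — skip
  10 gray
    10→4: 4 black — skip
    10→9: 9 black — skip
    10→6: 6 black — skip
    10→11: 11 black — skip
  10 black
7 black
Every edge goes to a white or black vertex — no back edge, so the graph is acyclic.

No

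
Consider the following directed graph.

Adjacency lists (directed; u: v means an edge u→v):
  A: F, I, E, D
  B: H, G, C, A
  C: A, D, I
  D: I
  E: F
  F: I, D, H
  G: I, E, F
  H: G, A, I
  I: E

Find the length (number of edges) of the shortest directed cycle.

3

For each vertex v, BFS finds the shortest path from v back to v.
The shortest such closed walk is H → G → F → H, length 3.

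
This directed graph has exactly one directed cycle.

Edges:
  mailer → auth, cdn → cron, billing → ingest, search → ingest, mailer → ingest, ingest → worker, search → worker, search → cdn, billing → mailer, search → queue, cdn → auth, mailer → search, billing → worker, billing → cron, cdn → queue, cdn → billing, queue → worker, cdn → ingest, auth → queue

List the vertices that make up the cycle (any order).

DFS with gray/black marking from search:
search gray
  cdn gray
    cron gray
    cron black
    billing gray
      ingest gray
        worker gray
        worker black
      ingest black
      billing→cron: cron black — skip
      billing→worker: worker black — skip
      mailer gray
        mailer→ingest: ingest black — skip
        mailer→search: search is gray → back edge
Back edge closes the cycle search → cdn → billing → mailer → search; its vertices are {cdn, mailer, search, billing}.

cdn, mailer, search, billing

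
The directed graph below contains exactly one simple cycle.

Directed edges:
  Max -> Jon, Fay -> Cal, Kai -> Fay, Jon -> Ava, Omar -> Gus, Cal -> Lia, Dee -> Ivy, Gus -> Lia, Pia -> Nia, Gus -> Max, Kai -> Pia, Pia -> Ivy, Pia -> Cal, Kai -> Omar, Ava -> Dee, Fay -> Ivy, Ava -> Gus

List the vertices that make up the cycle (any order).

DFS with gray/black marking from Gus:
Gus gray
  Max gray
    Jon gray
      Ava gray
        Dee gray
          Ivy gray
          Ivy black
        Dee black
        Ava→Gus: Gus is gray → back edge
Back edge closes the cycle Gus → Max → Jon → Ava → Gus; its vertices are {Ava, Gus, Jon, Max}.

Ava, Gus, Jon, Max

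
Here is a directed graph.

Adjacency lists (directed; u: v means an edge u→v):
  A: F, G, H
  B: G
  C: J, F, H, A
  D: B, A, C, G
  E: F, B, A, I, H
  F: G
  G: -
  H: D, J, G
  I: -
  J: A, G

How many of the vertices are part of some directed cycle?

5

A vertex is on a directed cycle iff it belongs to a strongly connected component of size ≥ 2 (or has a self-loop).
The vertices on cycles are {A, C, D, H, J} — 5 in total.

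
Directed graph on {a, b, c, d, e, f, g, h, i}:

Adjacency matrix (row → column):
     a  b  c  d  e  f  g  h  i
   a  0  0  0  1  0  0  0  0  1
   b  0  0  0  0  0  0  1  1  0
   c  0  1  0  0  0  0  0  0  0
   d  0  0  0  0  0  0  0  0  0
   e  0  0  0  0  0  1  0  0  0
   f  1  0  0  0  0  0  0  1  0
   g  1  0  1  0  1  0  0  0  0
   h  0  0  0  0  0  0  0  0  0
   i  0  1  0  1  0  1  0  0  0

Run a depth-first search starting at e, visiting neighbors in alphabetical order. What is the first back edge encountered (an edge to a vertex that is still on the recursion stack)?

g→a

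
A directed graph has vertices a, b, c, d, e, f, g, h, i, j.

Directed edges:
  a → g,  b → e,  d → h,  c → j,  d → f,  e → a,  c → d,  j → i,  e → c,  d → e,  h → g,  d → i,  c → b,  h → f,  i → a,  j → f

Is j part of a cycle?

No

j lies on a cycle iff there is a path from j back to itself.
Exploring from j, it never reaches itself; equivalently, its strongly connected component is a singleton.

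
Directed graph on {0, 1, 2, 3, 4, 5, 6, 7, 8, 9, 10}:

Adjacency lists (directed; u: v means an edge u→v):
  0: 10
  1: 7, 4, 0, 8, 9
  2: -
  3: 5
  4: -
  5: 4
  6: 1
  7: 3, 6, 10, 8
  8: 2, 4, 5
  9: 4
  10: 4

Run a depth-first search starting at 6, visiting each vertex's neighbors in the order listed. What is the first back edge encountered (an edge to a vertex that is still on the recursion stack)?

7→6

DFS from 6 (visiting each vertex's neighbors in the order listed); mark gray on enter, black on exit:
6 gray
  1 gray
    7 gray
      3 gray
        5 gray
          4 gray
          4 black
        5 black
      3 black
      7→6: 6 is gray → back edge
First back edge: 7 → 6.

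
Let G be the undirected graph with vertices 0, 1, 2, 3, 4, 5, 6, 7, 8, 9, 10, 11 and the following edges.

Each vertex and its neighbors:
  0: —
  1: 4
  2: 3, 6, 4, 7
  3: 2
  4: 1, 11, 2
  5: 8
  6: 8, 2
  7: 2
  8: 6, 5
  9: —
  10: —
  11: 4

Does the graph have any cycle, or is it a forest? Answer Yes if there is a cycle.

No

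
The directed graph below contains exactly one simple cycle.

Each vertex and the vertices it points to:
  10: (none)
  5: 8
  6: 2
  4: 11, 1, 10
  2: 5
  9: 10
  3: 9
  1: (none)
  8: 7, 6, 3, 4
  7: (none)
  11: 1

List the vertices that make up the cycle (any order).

2, 5, 6, 8

DFS with gray/black marking from 8:
8 gray
  7 gray
  7 black
  6 gray
    2 gray
      5 gray
        5→8: 8 is gray → back edge
Back edge closes the cycle 8 → 6 → 2 → 5 → 8; its vertices are {2, 5, 6, 8}.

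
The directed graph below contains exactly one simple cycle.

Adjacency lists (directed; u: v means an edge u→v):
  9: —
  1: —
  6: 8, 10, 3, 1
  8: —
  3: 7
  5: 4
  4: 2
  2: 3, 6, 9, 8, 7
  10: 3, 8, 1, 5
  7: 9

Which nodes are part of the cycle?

DFS with gray/black marking from 6:
6 gray
  8 gray
  8 black
  10 gray
    3 gray
      7 gray
        9 gray
        9 black
      7 black
    3 black
    10→8: 8 black — skip
    1 gray
    1 black
    5 gray
      4 gray
        2 gray
          2→3: 3 black — skip
          2→6: 6 is gray → back edge
Back edge closes the cycle 6 → 10 → 5 → 4 → 2 → 6; its vertices are {2, 4, 5, 6, 10}.

2, 4, 5, 6, 10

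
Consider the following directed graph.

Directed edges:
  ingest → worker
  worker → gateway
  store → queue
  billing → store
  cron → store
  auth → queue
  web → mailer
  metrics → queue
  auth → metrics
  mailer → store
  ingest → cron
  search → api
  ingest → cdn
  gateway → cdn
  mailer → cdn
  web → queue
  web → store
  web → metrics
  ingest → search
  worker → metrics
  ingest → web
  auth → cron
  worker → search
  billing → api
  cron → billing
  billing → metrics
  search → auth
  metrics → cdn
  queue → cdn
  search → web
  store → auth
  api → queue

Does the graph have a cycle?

Yes

DFS with white/gray/black marking, starting from api:
api gray
  queue gray
    cdn gray
    cdn black
  queue black
api black
worker gray
  gateway gray
    gateway→cdn: cdn black — skip
  gateway black
  metrics gray
    metrics→cdn: cdn black — skip
    metrics→queue: queue black — skip
  metrics black
  search gray
    web gray
      mailer gray
        store gray
          auth gray
            auth→metrics: metrics black — skip
            cron gray
              cron→store: store is gray → back edge
Back edge found, so a cycle exists: store → auth → cron → store.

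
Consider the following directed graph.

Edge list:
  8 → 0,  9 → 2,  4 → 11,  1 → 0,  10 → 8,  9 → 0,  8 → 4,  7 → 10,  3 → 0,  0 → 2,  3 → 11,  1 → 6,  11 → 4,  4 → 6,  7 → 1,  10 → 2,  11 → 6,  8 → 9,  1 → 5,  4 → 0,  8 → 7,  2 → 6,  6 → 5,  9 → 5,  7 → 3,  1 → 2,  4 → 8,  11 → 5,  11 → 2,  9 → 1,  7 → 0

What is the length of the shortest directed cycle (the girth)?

2

For each vertex v, BFS finds the shortest path from v back to v.
The shortest such closed walk is 4 → 8 → 4, length 2.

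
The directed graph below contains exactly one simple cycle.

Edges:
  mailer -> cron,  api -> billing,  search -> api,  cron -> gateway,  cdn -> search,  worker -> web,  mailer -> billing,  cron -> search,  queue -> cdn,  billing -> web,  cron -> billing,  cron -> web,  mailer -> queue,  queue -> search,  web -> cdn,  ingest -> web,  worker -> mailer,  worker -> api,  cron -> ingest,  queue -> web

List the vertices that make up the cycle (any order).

DFS with gray/black marking from api:
api gray
  billing gray
    web gray
      cdn gray
        search gray
          search→api: api is gray → back edge
Back edge closes the cycle api → billing → web → cdn → search → api; its vertices are {api, cdn, web, search, billing}.

api, cdn, web, search, billing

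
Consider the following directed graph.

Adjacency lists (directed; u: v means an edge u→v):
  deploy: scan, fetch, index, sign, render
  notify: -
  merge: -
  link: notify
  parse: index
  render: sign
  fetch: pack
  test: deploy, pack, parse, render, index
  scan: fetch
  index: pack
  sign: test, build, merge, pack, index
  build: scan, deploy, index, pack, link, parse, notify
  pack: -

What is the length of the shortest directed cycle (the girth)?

3

For each vertex v, BFS finds the shortest path from v back to v.
The shortest such closed walk is sign → test → deploy → sign, length 3.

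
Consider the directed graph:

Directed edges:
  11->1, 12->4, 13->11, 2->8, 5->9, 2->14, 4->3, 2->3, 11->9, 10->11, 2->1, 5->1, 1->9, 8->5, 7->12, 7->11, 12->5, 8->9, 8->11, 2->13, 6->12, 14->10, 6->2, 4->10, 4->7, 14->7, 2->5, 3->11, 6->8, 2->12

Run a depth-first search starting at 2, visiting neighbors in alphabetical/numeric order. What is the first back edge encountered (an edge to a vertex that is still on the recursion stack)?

DFS from 2 (visiting neighbors in alphabetical/numeric order); mark gray on enter, black on exit:
2 gray
  1 gray
    9 gray
    9 black
  1 black
  3 gray
    11 gray
      11→1: 1 black — skip
      11→9: 9 black — skip
    11 black
  3 black
  5 gray
    5→1: 1 black — skip
    5→9: 9 black — skip
  5 black
  8 gray
    8→5: 5 black — skip
    8→9: 9 black — skip
    8→11: 11 black — skip
  8 black
  12 gray
    4 gray
      4→3: 3 black — skip
      7 gray
        7→11: 11 black — skip
        7→12: 12 is gray → back edge
First back edge: 7 → 12.

7→12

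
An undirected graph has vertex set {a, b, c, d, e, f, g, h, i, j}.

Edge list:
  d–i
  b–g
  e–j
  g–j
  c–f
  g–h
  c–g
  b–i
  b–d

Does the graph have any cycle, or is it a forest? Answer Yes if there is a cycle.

Yes

DFS, tracking each vertex's parent; an edge to a visited non-parent vertex closes a cycle.
Start from e:
visit e (parent –)
  visit j (parent e)
    j–e: parent, skip
    visit g (parent j)
      g–j: parent, skip
      visit c (parent g)
        c–g: parent, skip
        visit f (parent c)
          f–c: parent, skip
      visit b (parent g)
        b–g: parent, skip
        visit i (parent b)
          visit d (parent i)
            d–i: parent, skip
            d–b: b visited and ≠ parent → cycle
Cycle: b – i – d – b.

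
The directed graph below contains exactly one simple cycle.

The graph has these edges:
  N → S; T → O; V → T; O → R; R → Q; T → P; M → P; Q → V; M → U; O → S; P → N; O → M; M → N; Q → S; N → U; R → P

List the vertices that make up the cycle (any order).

O, Q, R, T, V

DFS with gray/black marking from V:
V gray
  T gray
    P gray
      N gray
        S gray
        S black
        U gray
        U black
      N black
    P black
    O gray
      R gray
        R→P: P black — skip
        Q gray
          Q→V: V is gray → back edge
Back edge closes the cycle V → T → O → R → Q → V; its vertices are {O, Q, R, T, V}.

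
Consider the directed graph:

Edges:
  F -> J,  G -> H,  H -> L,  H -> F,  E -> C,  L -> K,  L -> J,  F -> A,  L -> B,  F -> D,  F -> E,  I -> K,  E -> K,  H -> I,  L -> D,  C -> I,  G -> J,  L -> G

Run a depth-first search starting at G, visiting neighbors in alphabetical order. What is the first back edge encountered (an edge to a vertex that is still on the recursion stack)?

L->G

DFS from G (visiting neighbors in alphabetical order); mark gray on enter, black on exit:
G gray
  H gray
    F gray
      A gray
      A black
      D gray
      D black
      E gray
        C gray
          I gray
            K gray
            K black
          I black
        C black
        E→K: K black — skip
      E black
      J gray
      J black
    F black
    H→I: I black — skip
    L gray
      B gray
      B black
      L→D: D black — skip
      L→G: G is gray → back edge
First back edge: L → G.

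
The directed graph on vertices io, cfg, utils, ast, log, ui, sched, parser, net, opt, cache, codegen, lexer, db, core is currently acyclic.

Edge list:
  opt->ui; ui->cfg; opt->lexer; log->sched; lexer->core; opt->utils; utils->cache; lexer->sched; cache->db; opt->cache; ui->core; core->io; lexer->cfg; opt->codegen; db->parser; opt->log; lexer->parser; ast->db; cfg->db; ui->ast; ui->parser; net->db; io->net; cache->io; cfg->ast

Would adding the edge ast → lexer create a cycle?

Yes

Adding ast→lexer creates a cycle iff lexer can already reach ast.
Path from lexer: lexer → cfg → ast.
So lexer → … → ast → lexer is a cycle.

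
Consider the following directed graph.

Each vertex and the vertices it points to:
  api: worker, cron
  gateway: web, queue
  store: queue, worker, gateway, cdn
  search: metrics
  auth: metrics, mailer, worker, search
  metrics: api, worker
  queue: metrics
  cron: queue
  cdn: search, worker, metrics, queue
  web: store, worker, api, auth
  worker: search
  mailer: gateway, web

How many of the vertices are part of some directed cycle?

11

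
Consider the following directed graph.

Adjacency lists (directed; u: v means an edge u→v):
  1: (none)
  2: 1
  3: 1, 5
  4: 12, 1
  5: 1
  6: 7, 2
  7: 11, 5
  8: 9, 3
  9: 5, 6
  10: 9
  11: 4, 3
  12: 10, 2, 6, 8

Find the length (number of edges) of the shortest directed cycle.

For each vertex v, BFS finds the shortest path from v back to v.
The shortest such closed walk is 4 → 12 → 6 → 7 → 11 → 4, length 5.

5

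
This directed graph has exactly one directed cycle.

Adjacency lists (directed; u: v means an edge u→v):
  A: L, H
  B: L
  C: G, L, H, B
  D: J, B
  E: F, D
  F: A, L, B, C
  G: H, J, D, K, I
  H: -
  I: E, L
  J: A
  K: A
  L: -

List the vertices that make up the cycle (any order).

C, E, F, G, I

DFS with gray/black marking from G:
G gray
  H gray
  H black
  J gray
    A gray
      L gray
      L black
      A→H: H black — skip
    A black
  J black
  D gray
    D→J: J black — skip
    B gray
      B→L: L black — skip
    B black
  D black
  K gray
    K→A: A black — skip
  K black
  I gray
    E gray
      F gray
        F→A: A black — skip
        F→L: L black — skip
        F→B: B black — skip
        C gray
          C→G: G is gray → back edge
Back edge closes the cycle G → I → E → F → C → G; its vertices are {C, E, F, G, I}.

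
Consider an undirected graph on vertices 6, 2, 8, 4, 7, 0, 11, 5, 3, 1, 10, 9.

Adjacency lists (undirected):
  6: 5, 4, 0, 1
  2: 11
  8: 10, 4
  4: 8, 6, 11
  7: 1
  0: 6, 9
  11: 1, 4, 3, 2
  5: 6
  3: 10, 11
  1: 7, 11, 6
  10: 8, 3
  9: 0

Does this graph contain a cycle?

Yes

DFS, tracking each vertex's parent; an edge to a visited non-parent vertex closes a cycle.
Start from 5:
visit 5 (parent –)
  visit 6 (parent 5)
    6–5: parent, skip
    visit 4 (parent 6)
      visit 8 (parent 4)
        visit 10 (parent 8)
          10–8: parent, skip
          visit 3 (parent 10)
            3–10: parent, skip
            visit 11 (parent 3)
              visit 1 (parent 11)
                visit 7 (parent 1)
                  7–1: parent, skip
                1–11: parent, skip
                1–6: 6 visited and ≠ parent → cycle
Cycle: 6 – 4 – 8 – 10 – 3 – 11 – 1 – 6.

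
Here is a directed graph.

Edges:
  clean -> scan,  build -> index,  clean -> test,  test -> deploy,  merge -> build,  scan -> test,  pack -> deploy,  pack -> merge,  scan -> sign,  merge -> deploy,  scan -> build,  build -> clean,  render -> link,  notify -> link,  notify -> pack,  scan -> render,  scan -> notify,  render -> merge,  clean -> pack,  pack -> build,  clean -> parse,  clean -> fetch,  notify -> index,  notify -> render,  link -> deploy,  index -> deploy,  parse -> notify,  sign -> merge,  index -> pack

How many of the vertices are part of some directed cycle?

10

A vertex is on a directed cycle iff it belongs to a strongly connected component of size ≥ 2 (or has a self-loop).
The vertices on cycles are {pack, scan, sign, build, clean, index, merge, parse, notify, render} — 10 in total.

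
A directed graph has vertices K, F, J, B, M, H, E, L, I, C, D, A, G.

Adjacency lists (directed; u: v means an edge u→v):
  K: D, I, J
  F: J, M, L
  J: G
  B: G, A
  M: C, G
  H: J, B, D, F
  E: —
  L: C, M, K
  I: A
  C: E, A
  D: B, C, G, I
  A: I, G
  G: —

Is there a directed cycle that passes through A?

A is on a cycle iff A can reach itself via ≥1 edge.
A → I → A — yes.

Yes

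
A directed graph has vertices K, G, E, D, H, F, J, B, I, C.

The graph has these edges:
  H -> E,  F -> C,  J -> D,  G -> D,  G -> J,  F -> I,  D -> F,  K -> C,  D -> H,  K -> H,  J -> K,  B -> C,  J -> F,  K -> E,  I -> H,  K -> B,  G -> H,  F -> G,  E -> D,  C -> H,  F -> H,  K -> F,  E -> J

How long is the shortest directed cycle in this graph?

For each vertex v, BFS finds the shortest path from v back to v.
The shortest such closed walk is J → K → E → J, length 3.

3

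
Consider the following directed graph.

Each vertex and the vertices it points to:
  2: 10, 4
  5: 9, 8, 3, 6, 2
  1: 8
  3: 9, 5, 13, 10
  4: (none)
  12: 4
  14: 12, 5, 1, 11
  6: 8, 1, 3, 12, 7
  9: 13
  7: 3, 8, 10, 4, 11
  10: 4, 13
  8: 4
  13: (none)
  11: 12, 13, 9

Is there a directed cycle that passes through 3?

3 is on a cycle iff 3 can reach itself via ≥1 edge.
3 → 5 → 3 — yes.

Yes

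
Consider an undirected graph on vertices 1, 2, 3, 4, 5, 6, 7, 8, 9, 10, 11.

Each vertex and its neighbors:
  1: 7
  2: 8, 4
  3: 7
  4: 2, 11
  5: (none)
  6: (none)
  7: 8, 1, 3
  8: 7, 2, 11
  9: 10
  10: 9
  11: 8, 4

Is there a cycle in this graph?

Yes

DFS, tracking each vertex's parent; an edge to a visited non-parent vertex closes a cycle.
Start from 5:
visit 5 (parent –)
visit 1 (parent –)
  visit 7 (parent 1)
    visit 8 (parent 7)
      8–7: parent, skip
      visit 2 (parent 8)
        2–8: parent, skip
        visit 4 (parent 2)
          4–2: parent, skip
          visit 11 (parent 4)
            11–8: 8 visited and ≠ parent → cycle
Cycle: 8 – 2 – 4 – 11 – 8.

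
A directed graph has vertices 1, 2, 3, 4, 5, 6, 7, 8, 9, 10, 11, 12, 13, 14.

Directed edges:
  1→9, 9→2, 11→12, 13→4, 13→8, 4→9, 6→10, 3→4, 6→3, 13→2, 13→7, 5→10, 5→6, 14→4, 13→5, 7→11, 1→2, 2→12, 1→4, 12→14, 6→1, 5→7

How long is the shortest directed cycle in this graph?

For each vertex v, BFS finds the shortest path from v back to v.
The shortest such closed walk is 12 → 14 → 4 → 9 → 2 → 12, length 5.

5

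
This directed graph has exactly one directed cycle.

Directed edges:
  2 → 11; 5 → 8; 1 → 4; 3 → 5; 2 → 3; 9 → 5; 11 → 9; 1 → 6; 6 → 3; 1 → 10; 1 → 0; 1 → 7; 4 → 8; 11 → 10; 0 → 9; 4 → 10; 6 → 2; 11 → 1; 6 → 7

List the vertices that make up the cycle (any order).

1, 2, 6, 11

DFS with gray/black marking from 11:
11 gray
  9 gray
    5 gray
      8 gray
      8 black
    5 black
  9 black
  1 gray
    4 gray
      4→8: 8 black — skip
      10 gray
      10 black
    4 black
    6 gray
      7 gray
      7 black
      3 gray
        3→5: 5 black — skip
      3 black
      2 gray
        2→11: 11 is gray → back edge
Back edge closes the cycle 11 → 1 → 6 → 2 → 11; its vertices are {1, 2, 6, 11}.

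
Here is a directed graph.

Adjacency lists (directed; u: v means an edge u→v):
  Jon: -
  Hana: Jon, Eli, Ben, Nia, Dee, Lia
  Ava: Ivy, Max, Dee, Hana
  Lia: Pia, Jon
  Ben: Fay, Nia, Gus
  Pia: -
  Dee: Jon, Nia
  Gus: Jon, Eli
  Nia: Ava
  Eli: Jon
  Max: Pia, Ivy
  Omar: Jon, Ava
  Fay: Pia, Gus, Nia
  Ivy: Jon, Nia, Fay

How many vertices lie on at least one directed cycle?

8

A vertex is on a directed cycle iff it belongs to a strongly connected component of size ≥ 2 (or has a self-loop).
The vertices on cycles are {Ava, Ben, Dee, Fay, Ivy, Max, Nia, Hana} — 8 in total.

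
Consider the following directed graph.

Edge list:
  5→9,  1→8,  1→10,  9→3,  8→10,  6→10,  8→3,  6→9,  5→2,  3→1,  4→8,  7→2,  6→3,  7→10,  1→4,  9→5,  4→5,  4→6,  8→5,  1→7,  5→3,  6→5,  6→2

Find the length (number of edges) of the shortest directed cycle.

2

For each vertex v, BFS finds the shortest path from v back to v.
The shortest such closed walk is 9 → 5 → 9, length 2.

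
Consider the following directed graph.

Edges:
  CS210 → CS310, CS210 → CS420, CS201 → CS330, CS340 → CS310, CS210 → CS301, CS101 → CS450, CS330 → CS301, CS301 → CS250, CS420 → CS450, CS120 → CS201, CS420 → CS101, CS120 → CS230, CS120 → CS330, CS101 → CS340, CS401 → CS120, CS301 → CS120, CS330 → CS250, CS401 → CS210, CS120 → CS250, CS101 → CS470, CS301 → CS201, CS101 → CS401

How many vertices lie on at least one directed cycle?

A vertex is on a directed cycle iff it belongs to a strongly connected component of size ≥ 2 (or has a self-loop).
The vertices on cycles are {CS101, CS120, CS201, CS210, CS301, CS330, CS401, CS420} — 8 in total.

8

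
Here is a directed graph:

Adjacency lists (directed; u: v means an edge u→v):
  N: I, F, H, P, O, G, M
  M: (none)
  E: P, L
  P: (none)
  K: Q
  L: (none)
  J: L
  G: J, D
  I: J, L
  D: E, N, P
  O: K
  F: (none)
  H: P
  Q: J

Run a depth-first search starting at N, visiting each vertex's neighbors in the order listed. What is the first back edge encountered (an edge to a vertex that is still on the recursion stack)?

D->N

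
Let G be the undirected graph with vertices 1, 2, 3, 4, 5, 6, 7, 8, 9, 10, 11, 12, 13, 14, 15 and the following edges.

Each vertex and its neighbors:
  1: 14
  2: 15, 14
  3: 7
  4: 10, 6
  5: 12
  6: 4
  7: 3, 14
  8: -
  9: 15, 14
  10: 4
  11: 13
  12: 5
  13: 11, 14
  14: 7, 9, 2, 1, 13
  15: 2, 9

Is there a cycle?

DFS, tracking each vertex's parent; an edge to a visited non-parent vertex closes a cycle.
Start from 12:
visit 12 (parent –)
  visit 5 (parent 12)
    5–12: parent, skip
visit 1 (parent –)
  visit 14 (parent 1)
    visit 7 (parent 14)
      visit 3 (parent 7)
        3–7: parent, skip
      7–14: parent, skip
    visit 9 (parent 14)
      visit 15 (parent 9)
        visit 2 (parent 15)
          2–15: parent, skip
          2–14: 14 visited and ≠ parent → cycle
Cycle: 14 – 9 – 15 – 2 – 14.

Yes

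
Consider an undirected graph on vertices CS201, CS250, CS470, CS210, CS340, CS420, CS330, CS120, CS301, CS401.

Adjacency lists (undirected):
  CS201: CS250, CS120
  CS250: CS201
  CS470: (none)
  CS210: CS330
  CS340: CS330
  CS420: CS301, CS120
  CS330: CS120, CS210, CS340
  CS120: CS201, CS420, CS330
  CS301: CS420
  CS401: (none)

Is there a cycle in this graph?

No

DFS, tracking each vertex's parent; an edge to a visited non-parent vertex closes a cycle.
Start from CS420:
visit CS420 (parent –)
  visit CS301 (parent CS420)
    CS301–CS420: parent, skip
  visit CS120 (parent CS420)
    visit CS201 (parent CS120)
      visit CS250 (parent CS201)
        CS250–CS201: parent, skip
      CS201–CS120: parent, skip
    CS120–CS420: parent, skip
    visit CS330 (parent CS120)
      CS330–CS120: parent, skip
      visit CS210 (parent CS330)
        CS210–CS330: parent, skip
      visit CS340 (parent CS330)
        CS340–CS330: parent, skip
visit CS470 (parent –)
visit CS401 (parent –)
No non-parent visited neighbor found — the graph is a forest.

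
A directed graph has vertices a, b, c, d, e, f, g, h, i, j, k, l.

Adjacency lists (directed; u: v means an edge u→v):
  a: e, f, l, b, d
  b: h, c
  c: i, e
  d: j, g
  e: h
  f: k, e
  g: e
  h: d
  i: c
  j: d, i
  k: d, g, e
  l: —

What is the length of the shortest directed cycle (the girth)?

2

For each vertex v, BFS finds the shortest path from v back to v.
The shortest such closed walk is d → j → d, length 2.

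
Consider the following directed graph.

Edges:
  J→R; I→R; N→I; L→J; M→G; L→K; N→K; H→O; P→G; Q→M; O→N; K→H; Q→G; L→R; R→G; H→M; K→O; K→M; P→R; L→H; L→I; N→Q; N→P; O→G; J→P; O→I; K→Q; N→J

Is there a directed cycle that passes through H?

Yes

H is on a cycle iff H can reach itself via ≥1 edge.
H → O → N → K → H — yes.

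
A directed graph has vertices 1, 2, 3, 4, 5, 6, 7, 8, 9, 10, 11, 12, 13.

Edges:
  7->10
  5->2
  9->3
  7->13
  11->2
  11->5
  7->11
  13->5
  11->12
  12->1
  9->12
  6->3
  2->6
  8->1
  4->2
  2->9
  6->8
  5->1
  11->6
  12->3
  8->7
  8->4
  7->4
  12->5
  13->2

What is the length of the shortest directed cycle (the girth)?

4

For each vertex v, BFS finds the shortest path from v back to v.
The shortest such closed walk is 8 → 4 → 2 → 6 → 8, length 4.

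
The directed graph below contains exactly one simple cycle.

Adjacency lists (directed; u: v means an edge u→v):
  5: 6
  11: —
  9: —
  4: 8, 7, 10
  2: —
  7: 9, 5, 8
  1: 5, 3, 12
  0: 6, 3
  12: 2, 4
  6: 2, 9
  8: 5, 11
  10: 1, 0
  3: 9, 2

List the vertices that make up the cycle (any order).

DFS with gray/black marking from 4:
4 gray
  8 gray
    5 gray
      6 gray
        2 gray
        2 black
        9 gray
        9 black
      6 black
    5 black
    11 gray
    11 black
  8 black
  7 gray
    7→9: 9 black — skip
    7→5: 5 black — skip
    7→8: 8 black — skip
  7 black
  10 gray
    1 gray
      1→5: 5 black — skip
      3 gray
        3→9: 9 black — skip
        3→2: 2 black — skip
      3 black
      12 gray
        12→2: 2 black — skip
        12→4: 4 is gray → back edge
Back edge closes the cycle 4 → 10 → 1 → 12 → 4; its vertices are {1, 4, 10, 12}.

1, 4, 10, 12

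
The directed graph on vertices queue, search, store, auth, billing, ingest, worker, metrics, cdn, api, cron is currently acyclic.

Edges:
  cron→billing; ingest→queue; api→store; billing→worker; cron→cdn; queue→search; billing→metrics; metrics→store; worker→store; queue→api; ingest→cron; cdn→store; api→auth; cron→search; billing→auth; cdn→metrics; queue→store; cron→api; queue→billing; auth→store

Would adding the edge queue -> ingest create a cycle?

Yes

Adding queue→ingest creates a cycle iff ingest can already reach queue.
Path from ingest: ingest → queue.
So ingest → … → queue → ingest is a cycle.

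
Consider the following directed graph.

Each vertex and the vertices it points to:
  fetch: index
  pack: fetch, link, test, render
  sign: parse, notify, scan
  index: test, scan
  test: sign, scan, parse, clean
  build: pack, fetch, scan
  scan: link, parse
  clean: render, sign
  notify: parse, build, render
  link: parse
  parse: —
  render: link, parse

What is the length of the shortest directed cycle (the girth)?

5

For each vertex v, BFS finds the shortest path from v back to v.
The shortest such closed walk is build → pack → test → sign → notify → build, length 5.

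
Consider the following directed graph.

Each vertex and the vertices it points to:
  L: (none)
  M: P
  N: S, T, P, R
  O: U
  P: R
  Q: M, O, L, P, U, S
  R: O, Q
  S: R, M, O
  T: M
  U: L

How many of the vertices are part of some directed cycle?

A vertex is on a directed cycle iff it belongs to a strongly connected component of size ≥ 2 (or has a self-loop).
The vertices on cycles are {M, P, Q, R, S} — 5 in total.

5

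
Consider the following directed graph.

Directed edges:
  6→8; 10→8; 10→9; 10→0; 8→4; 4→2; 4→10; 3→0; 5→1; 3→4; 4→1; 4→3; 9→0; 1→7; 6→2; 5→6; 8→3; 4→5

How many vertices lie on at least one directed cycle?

A vertex is on a directed cycle iff it belongs to a strongly connected component of size ≥ 2 (or has a self-loop).
The vertices on cycles are {3, 4, 5, 6, 8, 10} — 6 in total.

6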